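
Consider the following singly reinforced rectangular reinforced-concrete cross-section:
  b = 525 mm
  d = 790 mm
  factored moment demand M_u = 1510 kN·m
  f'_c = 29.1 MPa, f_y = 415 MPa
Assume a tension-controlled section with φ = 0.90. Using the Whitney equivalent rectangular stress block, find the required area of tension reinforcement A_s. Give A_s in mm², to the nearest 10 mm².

A_s ≈ 5800 mm²

M_n = M_u/φ = 1510/0.90 = 1677.78 kN·m.
With M_n = 0.85 f'_c a b (d − a/2), solve the quadratic for a:
a = d − √(d² − 2M_n/(0.85 f'_c b)) = 790 − √(790² − 2 × 1677.78×10⁶/(0.85 × 29.1 × 525)) = 185.27 mm.
A_s = 0.85 f'_c a b / f_y = 0.85 × 29.1 × 185.27 × 525 / 415 = 5797.3 mm².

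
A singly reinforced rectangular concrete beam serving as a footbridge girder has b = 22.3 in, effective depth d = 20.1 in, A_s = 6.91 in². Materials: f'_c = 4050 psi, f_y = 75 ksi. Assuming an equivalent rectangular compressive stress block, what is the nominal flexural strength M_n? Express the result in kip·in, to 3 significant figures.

T = A_s f_y = 6.91 × 75 = 518.25 kips.
a = T/(0.85 f'_c b) = 518.25/(0.85 × 4.05 × 22.3) = 6.751 in.
M_n = T(d − a/2) = 518.25 × (20.1 − 3.3755) = 8667.5 kip·in.

M_n ≈ 8670 kip·in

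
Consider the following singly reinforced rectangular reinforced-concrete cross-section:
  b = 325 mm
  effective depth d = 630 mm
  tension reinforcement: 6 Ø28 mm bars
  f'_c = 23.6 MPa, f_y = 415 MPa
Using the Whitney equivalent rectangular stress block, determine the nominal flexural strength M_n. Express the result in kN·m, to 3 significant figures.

A_s = 6 × 616 = 3696 mm².
T = A_s f_y = 3696 × 415 = 1533840 N = 1533.84 kN.
From C = T: a = T/(0.85 f'_c b) = 1533840/(0.85 × 23.6 × 325) = 235.27 mm.
M_n = T(d − a/2) = 1533.84 kN × (630 − 117.635) mm = 785.89 kN·m.

M_n ≈ 786 kN·m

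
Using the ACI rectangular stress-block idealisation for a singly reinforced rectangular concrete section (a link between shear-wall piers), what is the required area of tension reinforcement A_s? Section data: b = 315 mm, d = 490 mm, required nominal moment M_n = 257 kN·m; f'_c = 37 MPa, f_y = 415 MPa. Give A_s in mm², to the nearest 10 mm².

A_s ≈ 1340 mm²

With M_n = 0.85 f'_c a b (d − a/2), solve the quadratic for a:
a = d − √(d² − 2M_n/(0.85 f'_c b)) = 490 − √(490² − 2 × 257×10⁶/(0.85 × 37 × 315)) = 56.16 mm.
A_s = 0.85 f'_c a b / f_y = 0.85 × 37 × 56.16 × 315 / 415 = 1340.6 mm².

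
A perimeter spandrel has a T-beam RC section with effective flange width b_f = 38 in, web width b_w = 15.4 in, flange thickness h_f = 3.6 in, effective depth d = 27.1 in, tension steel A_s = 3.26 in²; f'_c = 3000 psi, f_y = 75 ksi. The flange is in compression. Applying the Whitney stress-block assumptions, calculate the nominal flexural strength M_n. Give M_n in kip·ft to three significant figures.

M_n ≈ 526 kip·ft

Tension: T = A_s f_y = 3.26 × 75 = 244.5 kips.
Try a within the flange: a = T/(0.85 f'_c b_f) = 244.5/(0.85 × 3 × 38) = 2.523 in.
Since a = 2.523 ≤ h_f = 3.6 in, the stress block lies entirely in the flange; analyse as a rectangular beam of width b_f.
M_n = T(d − a/2) = 244.5 × (27.1 − 1.2615) = 6317.5 kip·in.
M_n = 6317.5/12 = 526.46 kip·ft.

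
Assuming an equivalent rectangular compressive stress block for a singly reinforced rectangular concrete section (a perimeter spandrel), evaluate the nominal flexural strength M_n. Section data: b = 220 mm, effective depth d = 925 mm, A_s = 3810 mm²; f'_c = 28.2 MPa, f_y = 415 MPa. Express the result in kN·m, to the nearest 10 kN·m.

T = A_s f_y = 3810 × 415 = 1581150 N = 1581.15 kN.
From C = T: a = T/(0.85 f'_c b) = 1581150/(0.85 × 28.2 × 220) = 299.84 mm.
M_n = T(d − a/2) = 1581.15 kN × (925 − 149.92) mm = 1225.52 kN·m.

M_n ≈ 1230 kN·m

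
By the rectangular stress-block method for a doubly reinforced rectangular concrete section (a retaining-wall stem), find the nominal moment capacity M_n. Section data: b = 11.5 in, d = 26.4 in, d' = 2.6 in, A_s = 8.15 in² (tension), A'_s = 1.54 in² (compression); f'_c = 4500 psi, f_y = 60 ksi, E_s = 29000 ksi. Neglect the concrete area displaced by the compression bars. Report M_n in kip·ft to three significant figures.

Assume both steels yield.
a = (A_s − A'_s) f_y/(0.85 f'_c b) = (8.15 − 1.54) × 60/(0.85 × 4.5 × 11.5) = 9.016 in.
c = a/β₁ = 9.016/0.825 = 10.928 in; ε'_s = 0.003(c − d')/c = 0.0023 ≥ ε_y = 0.0021, so the compression steel yields.
M_n = (A_s − A'_s) f_y (d − a/2) + A'_s f_y (d − d') = 396.6 × (26.4 − 4.508) + 92.4 × (26.4 − 2.6) = 8682.4 + 2199.1 = 10881.5 kip·in = 10881.5/12 = 906.79 kip·ft.

M_n ≈ 907 kip·ft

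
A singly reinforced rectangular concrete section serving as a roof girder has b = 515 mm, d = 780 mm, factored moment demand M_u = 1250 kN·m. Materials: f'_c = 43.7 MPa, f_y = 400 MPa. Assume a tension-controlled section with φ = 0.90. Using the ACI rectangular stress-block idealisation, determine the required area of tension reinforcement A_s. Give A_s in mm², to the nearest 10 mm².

A_s ≈ 4750 mm²

M_n = M_u/φ = 1250/0.90 = 1388.89 kN·m.
With M_n = 0.85 f'_c a b (d − a/2), solve the quadratic for a:
a = d − √(d² − 2M_n/(0.85 f'_c b)) = 780 − √(780² − 2 × 1388.89×10⁶/(0.85 × 43.7 × 515)) = 99.42 mm.
A_s = 0.85 f'_c a b / f_y = 0.85 × 43.7 × 99.42 × 515 / 400 = 4754.7 mm².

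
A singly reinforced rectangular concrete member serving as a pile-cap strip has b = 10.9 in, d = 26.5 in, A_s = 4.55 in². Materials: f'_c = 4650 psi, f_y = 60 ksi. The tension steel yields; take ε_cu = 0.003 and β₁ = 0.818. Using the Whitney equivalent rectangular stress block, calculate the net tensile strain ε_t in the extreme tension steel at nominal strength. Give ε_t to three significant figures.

ε_t ≈ 0.00726

a = A_s f_y/(0.85 f'_c b) = 6.337 in.
β₁ = 0.818, so c = a/β₁ = 6.337/0.818 = 7.747 in.
From the linear strain diagram with ε_cu = 0.003: ε_t = 0.003 (d − c)/c = 0.003 × (26.5 − 7.747)/7.747 = 0.00726.
Since ε_t ≥ 0.005, the section is tension-controlled.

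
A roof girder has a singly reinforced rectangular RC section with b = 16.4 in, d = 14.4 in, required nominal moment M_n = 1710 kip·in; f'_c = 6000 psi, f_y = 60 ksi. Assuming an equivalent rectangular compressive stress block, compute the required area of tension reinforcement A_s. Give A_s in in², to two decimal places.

From M_n = 0.85 f'_c a b (d − a/2):
a = d − √(d² − 2M_n/(0.85 f'_c b)) = 14.4 − √(14.4² − 2 × 1710/(0.85 × 6 × 16.4)) = 1.498 in.
A_s = 0.85 f'_c a b / f_y = 0.85 × 6 × 1.498 × 16.4 / 60 = 2.088 in².

A_s ≈ 2.09 in²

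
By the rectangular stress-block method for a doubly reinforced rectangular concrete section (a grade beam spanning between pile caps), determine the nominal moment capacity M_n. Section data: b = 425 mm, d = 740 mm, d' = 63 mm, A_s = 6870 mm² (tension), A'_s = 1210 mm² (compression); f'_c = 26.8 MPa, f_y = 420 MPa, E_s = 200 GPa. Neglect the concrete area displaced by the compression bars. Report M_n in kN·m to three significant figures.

Assume both tension and compression steel yield.
Net tension couple steel: A_s − A'_s = 5660 mm².
a = (A_s − A'_s) f_y / (0.85 f'_c b) = 2377200/(0.85 × 26.8 × 425) = 245.54 mm.
c = a/β₁ = 245.54/0.85 = 288.87 mm; ε'_s = 0.003(c − d')/c = 0.0023 ≥ f_y/E_s = 0.0021, so compression steel does yield.
M_n = (A_s − A'_s) f_y (d − a/2) + A'_s f_y (d − d') = [2377200 × (740 − 122.77) + 508200 × (740 − 63)] × 10⁻⁶ = 1467.28 + 344.05 = 1811.33 kN·m.

M_n ≈ 1810 kN·m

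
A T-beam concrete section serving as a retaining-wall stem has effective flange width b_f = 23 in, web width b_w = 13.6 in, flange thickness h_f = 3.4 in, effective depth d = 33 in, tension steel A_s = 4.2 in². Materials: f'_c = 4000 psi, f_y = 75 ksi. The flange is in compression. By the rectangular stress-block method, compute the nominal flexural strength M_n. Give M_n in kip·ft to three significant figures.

M_n ≈ 812 kip·ft

Tension: T = A_s f_y = 4.2 × 75 = 315 kips.
Try a within the flange: a = T/(0.85 f'_c b_f) = 315/(0.85 × 4 × 23) = 4.028 in.
a = 4.028 > h_f = 3.4 in: the block extends into the web. Split into flange-overhang and web parts.
C_f = 0.85 f'_c (b_f − b_w) h_f = 0.85 × 4 × (23 − 13.6) × 3.4 = 108.7 kips.
Remaining web compression depth: a_w = (T − C_f)/(0.85 f'_c b_w) = (315 − 108.7)/(0.85 × 4 × 13.6) = 4.462 in.
M_n = C_f(d − h_f/2) + (T − C_f)(d − a_w/2) = 108.7 × (33 − 1.7) + 206.3 × (33 − 2.231) = 3402.3 + 6347.6 = 9749.9 kip·in.
M_n = 9749.9/12 = 812.49 kip·ft.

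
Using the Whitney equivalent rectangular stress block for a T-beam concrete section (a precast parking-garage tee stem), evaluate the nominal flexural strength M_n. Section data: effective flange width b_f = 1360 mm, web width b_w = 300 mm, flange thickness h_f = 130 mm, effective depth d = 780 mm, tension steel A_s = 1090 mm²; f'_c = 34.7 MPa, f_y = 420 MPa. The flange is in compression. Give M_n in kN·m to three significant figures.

Tension: T = A_s f_y = 1090 × 420 = 457800 N.
Try a within the flange: a = T/(0.85 f'_c b_f) = 457800/(0.85 × 34.7 × 1360) = 11.41 mm.
Since a = 11.41 ≤ h_f = 130 mm, the stress block lies entirely in the flange; analyse as a rectangular beam of width b_f.
M_n = T(d − a/2) = 457800 × (780 − 5.705) = 354.47 × 10⁶ N·mm.
M_n = 354.47 kN·m.

M_n ≈ 354 kN·m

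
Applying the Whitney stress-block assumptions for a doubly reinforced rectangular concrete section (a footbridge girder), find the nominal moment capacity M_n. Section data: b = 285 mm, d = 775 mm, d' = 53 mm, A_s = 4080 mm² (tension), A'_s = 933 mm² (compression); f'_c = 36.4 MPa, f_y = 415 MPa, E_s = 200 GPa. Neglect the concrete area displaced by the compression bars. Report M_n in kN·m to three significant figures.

M_n ≈ 1190 kN·m

Assume both tension and compression steel yield.
Net tension couple steel: A_s − A'_s = 3147 mm².
a = (A_s − A'_s) f_y / (0.85 f'_c b) = 1306005/(0.85 × 36.4 × 285) = 148.11 mm.
c = a/β₁ = 148.11/0.79 = 187.48 mm; ε'_s = 0.003(c − d')/c = 0.0022 ≥ f_y/E_s = 0.0021, so compression steel does yield.
M_n = (A_s − A'_s) f_y (d − a/2) + A'_s f_y (d − d') = [1306005 × (775 − 74.055) + 387195 × (775 − 53)] × 10⁻⁶ = 915.44 + 279.55 = 1194.99 kN·m.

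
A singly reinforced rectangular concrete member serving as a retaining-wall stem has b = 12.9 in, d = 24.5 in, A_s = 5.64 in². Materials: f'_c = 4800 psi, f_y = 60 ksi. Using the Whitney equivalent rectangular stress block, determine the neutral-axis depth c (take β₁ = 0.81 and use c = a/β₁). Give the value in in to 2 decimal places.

c ≈ 7.94 in

T = A_s f_y = 5.64 × 60 = 338.4 kips.
a = T/(0.85 f'_c b) = 338.4/(0.85 × 4.8 × 12.9) = 6.4295 in.
With β₁ = 0.81, c = a/β₁ = 6.4295/0.81 = 7.94 in.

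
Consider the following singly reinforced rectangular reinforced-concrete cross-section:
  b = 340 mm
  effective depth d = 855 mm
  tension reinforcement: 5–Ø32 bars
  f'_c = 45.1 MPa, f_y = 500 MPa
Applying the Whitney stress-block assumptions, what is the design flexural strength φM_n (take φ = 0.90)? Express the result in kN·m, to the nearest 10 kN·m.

A_s = 5 × 804 = 4020 mm².
T = A_s f_y = 4020 × 500 = 2010000 N = 2010 kN.
From C = T: a = T/(0.85 f'_c b) = 2010000/(0.85 × 45.1 × 340) = 154.21 mm.
M_n = T(d − a/2) = 2010 kN × (855 − 77.105) mm = 1563.57 kN·m.
φM_n = 0.90 × 1563.57 = 1407.21 kN·m.

φM_n ≈ 1410 kN·m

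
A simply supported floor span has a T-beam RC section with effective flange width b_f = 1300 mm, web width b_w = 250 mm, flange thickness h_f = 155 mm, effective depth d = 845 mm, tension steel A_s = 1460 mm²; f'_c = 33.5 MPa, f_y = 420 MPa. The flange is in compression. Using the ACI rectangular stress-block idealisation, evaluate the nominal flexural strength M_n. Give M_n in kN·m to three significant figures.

M_n ≈ 513 kN·m

Tension: T = A_s f_y = 1460 × 420 = 613200 N.
Try a within the flange: a = T/(0.85 f'_c b_f) = 613200/(0.85 × 33.5 × 1300) = 16.57 mm.
Since a = 16.57 ≤ h_f = 155 mm, the stress block lies entirely in the flange; analyse as a rectangular beam of width b_f.
M_n = T(d − a/2) = 613200 × (845 − 8.285) = 513.07 × 10⁶ N·mm.
M_n = 513.07 kN·m.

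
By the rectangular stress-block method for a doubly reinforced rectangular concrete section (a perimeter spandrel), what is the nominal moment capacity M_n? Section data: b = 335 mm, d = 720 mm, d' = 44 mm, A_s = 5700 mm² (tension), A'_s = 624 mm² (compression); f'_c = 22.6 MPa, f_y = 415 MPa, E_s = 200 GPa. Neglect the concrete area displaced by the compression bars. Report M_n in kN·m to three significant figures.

M_n ≈ 1350 kN·m

Assume both tension and compression steel yield.
Net tension couple steel: A_s − A'_s = 5076 mm².
a = (A_s − A'_s) f_y / (0.85 f'_c b) = 2106540/(0.85 × 22.6 × 335) = 327.34 mm.
c = a/β₁ = 327.34/0.85 = 385.11 mm; ε'_s = 0.003(c − d')/c = 0.0027 ≥ f_y/E_s = 0.0021, so compression steel does yield.
M_n = (A_s − A'_s) f_y (d − a/2) + A'_s f_y (d − d') = [2106540 × (720 − 163.67) + 258960 × (720 − 44)] × 10⁻⁶ = 1171.93 + 175.06 = 1346.99 kN·m.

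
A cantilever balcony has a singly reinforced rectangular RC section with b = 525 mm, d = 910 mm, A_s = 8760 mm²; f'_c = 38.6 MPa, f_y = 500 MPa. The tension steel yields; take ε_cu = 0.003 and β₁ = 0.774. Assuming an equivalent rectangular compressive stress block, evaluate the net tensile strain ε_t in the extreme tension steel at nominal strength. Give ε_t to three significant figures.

ε_t ≈ 0.00531

a = A_s f_y/(0.85 f'_c b) = 254.28 mm.
β₁ = 0.774, so c = a/β₁ = 254.28/0.774 = 328.53 mm.
From the linear strain diagram with ε_cu = 0.003: ε_t = 0.003 (d − c)/c = 0.003 × (910 − 328.53)/328.53 = 0.00531.
Since ε_t ≥ 0.005, the section is tension-controlled.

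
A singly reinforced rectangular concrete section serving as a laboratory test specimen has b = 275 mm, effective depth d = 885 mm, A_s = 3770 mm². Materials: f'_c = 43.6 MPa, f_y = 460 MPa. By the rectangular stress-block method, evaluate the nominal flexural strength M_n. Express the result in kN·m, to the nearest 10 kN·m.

M_n ≈ 1390 kN·m

T = A_s f_y = 3770 × 460 = 1734200 N = 1734.2 kN.
From C = T: a = T/(0.85 f'_c b) = 1734200/(0.85 × 43.6 × 275) = 170.16 mm.
M_n = T(d − a/2) = 1734.2 kN × (885 − 85.08) mm = 1387.22 kN·m.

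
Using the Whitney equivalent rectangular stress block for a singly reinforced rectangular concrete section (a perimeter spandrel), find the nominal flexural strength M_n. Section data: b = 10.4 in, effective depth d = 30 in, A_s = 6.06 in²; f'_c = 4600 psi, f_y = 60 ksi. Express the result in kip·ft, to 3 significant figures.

T = A_s f_y = 6.06 × 60 = 363.6 kips.
a = T/(0.85 f'_c b) = 363.6/(0.85 × 4.6 × 10.4) = 8.942 in.
M_n = T(d − a/2) = 363.6 × (30 − 4.471) = 9282.3 kip·in = 9282.3/12 = 773.53 kip·ft.

M_n ≈ 774 kip·ft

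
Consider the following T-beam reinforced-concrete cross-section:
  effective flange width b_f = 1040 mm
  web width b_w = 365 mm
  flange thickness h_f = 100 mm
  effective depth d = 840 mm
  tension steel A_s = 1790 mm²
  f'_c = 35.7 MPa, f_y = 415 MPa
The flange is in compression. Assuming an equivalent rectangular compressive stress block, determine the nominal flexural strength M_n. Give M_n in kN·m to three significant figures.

Tension: T = A_s f_y = 1790 × 415 = 742850 N.
Try a within the flange: a = T/(0.85 f'_c b_f) = 742850/(0.85 × 35.7 × 1040) = 23.54 mm.
Since a = 23.54 ≤ h_f = 100 mm, the stress block lies entirely in the flange; analyse as a rectangular beam of width b_f.
M_n = T(d − a/2) = 742850 × (840 − 11.77) = 615.25 × 10⁶ N·mm.
M_n = 615.25 kN·m.

M_n ≈ 615 kN·m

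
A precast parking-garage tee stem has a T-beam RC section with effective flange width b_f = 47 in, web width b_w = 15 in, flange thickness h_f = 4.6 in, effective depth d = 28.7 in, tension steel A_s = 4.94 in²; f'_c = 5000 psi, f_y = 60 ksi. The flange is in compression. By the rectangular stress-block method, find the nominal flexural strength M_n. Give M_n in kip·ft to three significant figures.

Tension: T = A_s f_y = 4.94 × 60 = 296.4 kips.
Try a within the flange: a = T/(0.85 f'_c b_f) = 296.4/(0.85 × 5 × 47) = 1.484 in.
Since a = 1.484 ≤ h_f = 4.6 in, the stress block lies entirely in the flange; analyse as a rectangular beam of width b_f.
M_n = T(d − a/2) = 296.4 × (28.7 − 0.742) = 8286.8 kip·in.
M_n = 8286.8/12 = 690.57 kip·ft.

M_n ≈ 691 kip·ft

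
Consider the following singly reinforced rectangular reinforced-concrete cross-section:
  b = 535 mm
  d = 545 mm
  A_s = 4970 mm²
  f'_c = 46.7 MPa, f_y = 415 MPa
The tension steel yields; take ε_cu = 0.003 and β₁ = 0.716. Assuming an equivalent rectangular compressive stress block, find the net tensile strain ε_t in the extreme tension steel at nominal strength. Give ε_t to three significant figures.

a = A_s f_y/(0.85 f'_c b) = 97.12 mm.
β₁ = 0.716, so c = a/β₁ = 97.12/0.716 = 135.64 mm.
From the linear strain diagram with ε_cu = 0.003: ε_t = 0.003 (d − c)/c = 0.003 × (545 − 135.64)/135.64 = 0.00905.
Since ε_t ≥ 0.005, the section is tension-controlled.

ε_t ≈ 0.00905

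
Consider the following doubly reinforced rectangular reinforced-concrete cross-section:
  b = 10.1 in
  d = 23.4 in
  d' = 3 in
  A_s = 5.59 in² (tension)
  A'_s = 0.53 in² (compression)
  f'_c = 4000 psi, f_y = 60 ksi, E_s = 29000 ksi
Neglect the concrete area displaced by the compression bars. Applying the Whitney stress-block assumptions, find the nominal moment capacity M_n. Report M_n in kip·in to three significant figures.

M_n ≈ 6410 kip·in

Assume both steels yield.
a = (A_s − A'_s) f_y/(0.85 f'_c b) = (5.59 − 0.53) × 60/(0.85 × 4 × 10.1) = 8.841 in.
c = a/β₁ = 8.841/0.85 = 10.401 in; ε'_s = 0.003(c − d')/c = 0.0021 ≥ ε_y = 0.0021, so the compression steel yields.
M_n = (A_s − A'_s) f_y (d − a/2) + A'_s f_y (d − d') = 303.6 × (23.4 − 4.4205) + 31.8 × (23.4 − 3) = 5762.2 + 648.7 = 6410.9 kip·in.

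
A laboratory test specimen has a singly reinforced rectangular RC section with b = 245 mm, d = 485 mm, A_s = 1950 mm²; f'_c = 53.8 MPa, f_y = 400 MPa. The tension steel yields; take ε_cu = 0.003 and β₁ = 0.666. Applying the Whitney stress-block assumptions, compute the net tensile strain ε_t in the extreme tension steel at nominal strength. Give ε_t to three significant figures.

ε_t ≈ 0.0109

a = A_s f_y/(0.85 f'_c b) = 69.62 mm.
β₁ = 0.666, so c = a/β₁ = 69.62/0.666 = 104.53 mm.
From the linear strain diagram with ε_cu = 0.003: ε_t = 0.003 (d − c)/c = 0.003 × (485 − 104.53)/104.53 = 0.0109.
Since ε_t ≥ 0.005, the section is tension-controlled.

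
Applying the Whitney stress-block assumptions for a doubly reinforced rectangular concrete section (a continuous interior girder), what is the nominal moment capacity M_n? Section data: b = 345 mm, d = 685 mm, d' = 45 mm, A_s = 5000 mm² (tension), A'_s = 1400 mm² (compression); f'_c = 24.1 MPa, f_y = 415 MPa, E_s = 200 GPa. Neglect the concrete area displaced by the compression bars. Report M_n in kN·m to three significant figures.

Assume both tension and compression steel yield.
Net tension couple steel: A_s − A'_s = 3600 mm².
a = (A_s − A'_s) f_y / (0.85 f'_c b) = 1494000/(0.85 × 24.1 × 345) = 211.40 mm.
c = a/β₁ = 211.40/0.85 = 248.71 mm; ε'_s = 0.003(c − d')/c = 0.0025 ≥ f_y/E_s = 0.0021, so compression steel does yield.
M_n = (A_s − A'_s) f_y (d − a/2) + A'_s f_y (d − d') = [1494000 × (685 − 105.7) + 581000 × (685 − 45)] × 10⁻⁶ = 865.47 + 371.84 = 1237.31 kN·m.

M_n ≈ 1240 kN·m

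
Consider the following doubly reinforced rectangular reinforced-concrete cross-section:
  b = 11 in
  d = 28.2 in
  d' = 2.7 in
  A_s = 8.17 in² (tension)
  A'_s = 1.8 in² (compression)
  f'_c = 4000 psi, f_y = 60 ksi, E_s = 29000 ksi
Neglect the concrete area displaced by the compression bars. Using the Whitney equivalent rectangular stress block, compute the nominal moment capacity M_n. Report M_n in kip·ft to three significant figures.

M_n ≈ 965 kip·ft

Assume both steels yield.
a = (A_s − A'_s) f_y/(0.85 f'_c b) = (8.17 − 1.8) × 60/(0.85 × 4 × 11) = 10.219 in.
c = a/β₁ = 10.219/0.85 = 12.022 in; ε'_s = 0.003(c − d')/c = 0.0023 ≥ ε_y = 0.0021, so the compression steel yields.
M_n = (A_s − A'_s) f_y (d − a/2) + A'_s f_y (d − d') = 382.2 × (28.2 − 5.1095) + 108 × (28.2 − 2.7) = 8825.2 + 2754.0 = 11579.2 kip·in = 11579.2/12 = 964.93 kip·ft.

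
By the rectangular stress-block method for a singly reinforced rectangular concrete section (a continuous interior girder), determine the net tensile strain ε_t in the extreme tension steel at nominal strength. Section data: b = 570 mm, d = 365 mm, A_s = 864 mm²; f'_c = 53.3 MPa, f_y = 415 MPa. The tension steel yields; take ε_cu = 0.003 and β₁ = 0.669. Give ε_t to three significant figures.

a = A_s f_y/(0.85 f'_c b) = 13.88 mm.
β₁ = 0.669, so c = a/β₁ = 13.88/0.669 = 20.75 mm.
From the linear strain diagram with ε_cu = 0.003: ε_t = 0.003 (d − c)/c = 0.003 × (365 − 20.75)/20.75 = 0.0498.
Since ε_t ≥ 0.005, the section is tension-controlled.

ε_t ≈ 0.0498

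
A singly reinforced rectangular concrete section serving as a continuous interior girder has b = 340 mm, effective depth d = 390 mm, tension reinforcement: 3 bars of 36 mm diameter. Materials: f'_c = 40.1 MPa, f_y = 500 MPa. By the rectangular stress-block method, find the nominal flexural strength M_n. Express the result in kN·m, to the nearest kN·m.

M_n ≈ 495 kN·m

A_s = 3 × 1018 = 3054 mm².
T = A_s f_y = 3054 × 500 = 1527000 N = 1527 kN.
From C = T: a = T/(0.85 f'_c b) = 1527000/(0.85 × 40.1 × 340) = 131.76 mm.
M_n = T(d − a/2) = 1527 kN × (390 − 65.88) mm = 494.93 kN·m.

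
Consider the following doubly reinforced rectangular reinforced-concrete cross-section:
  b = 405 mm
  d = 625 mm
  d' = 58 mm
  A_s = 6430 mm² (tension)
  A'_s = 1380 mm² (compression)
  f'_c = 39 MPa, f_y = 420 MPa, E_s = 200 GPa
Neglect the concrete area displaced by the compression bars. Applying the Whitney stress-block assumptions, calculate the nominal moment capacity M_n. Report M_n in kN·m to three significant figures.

Assume both tension and compression steel yield.
Net tension couple steel: A_s − A'_s = 5050 mm².
a = (A_s − A'_s) f_y / (0.85 f'_c b) = 2121000/(0.85 × 39 × 405) = 157.98 mm.
c = a/β₁ = 157.98/0.771 = 204.90 mm; ε'_s = 0.003(c − d')/c = 0.0022 ≥ f_y/E_s = 0.0021, so compression steel does yield.
M_n = (A_s − A'_s) f_y (d − a/2) + A'_s f_y (d − d') = [2121000 × (625 − 78.99) + 579600 × (625 − 58)] × 10⁻⁶ = 1158.09 + 328.63 = 1486.72 kN·m.

M_n ≈ 1490 kN·m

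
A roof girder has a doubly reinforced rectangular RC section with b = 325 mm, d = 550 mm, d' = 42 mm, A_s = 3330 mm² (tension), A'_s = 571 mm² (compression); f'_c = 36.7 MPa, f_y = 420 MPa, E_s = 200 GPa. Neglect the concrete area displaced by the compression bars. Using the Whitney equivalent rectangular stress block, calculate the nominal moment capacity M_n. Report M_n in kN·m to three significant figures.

Assume both tension and compression steel yield.
Net tension couple steel: A_s − A'_s = 2759 mm².
a = (A_s − A'_s) f_y / (0.85 f'_c b) = 1158780/(0.85 × 36.7 × 325) = 114.30 mm.
c = a/β₁ = 114.30/0.788 = 145.05 mm; ε'_s = 0.003(c − d')/c = 0.0021 ≥ f_y/E_s = 0.0021, so compression steel does yield.
M_n = (A_s − A'_s) f_y (d − a/2) + A'_s f_y (d − d') = [1158780 × (550 − 57.15) + 239820 × (550 − 42)] × 10⁻⁶ = 571.10 + 121.83 = 692.93 kN·m.

M_n ≈ 693 kN·m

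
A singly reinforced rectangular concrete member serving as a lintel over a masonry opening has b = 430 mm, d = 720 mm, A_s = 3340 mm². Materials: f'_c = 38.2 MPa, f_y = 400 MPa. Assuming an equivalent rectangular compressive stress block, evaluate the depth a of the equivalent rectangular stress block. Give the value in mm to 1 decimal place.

a ≈ 95.7 mm

T = A_s f_y = 3340 × 400 = 1336000 N = 1336 kN.
Setting C = 0.85 f'_c a b equal to T: a = 1336000/(0.85 × 38.2 × 430) = 95.7 mm.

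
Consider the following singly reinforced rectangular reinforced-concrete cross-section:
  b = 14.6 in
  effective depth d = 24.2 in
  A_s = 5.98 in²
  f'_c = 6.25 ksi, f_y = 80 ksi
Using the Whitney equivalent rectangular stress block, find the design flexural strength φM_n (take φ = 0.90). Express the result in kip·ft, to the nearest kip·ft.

φM_n ≈ 758 kip·ft

T = A_s f_y = 5.98 × 80 = 478.4 kips.
a = T/(0.85 f'_c b) = 478.4/(0.85 × 6.25 × 14.6) = 6.168 in.
M_n = T(d − a/2) = 478.4 × (24.2 − 3.084) = 10101.9 kip·in = 10101.9/12 = 841.83 kip·ft.
φM_n = 0.90 × 841.83 = 757.65 kip·ft.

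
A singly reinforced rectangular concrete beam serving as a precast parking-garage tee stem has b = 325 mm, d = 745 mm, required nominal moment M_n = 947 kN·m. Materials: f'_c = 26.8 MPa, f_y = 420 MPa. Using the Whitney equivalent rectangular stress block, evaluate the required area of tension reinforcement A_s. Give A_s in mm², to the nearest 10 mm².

A_s ≈ 3490 mm²

With M_n = 0.85 f'_c a b (d − a/2), solve the quadratic for a:
a = d − √(d² − 2M_n/(0.85 f'_c b)) = 745 − √(745² − 2 × 947×10⁶/(0.85 × 26.8 × 325)) = 198.01 mm.
A_s = 0.85 f'_c a b / f_y = 0.85 × 26.8 × 198.01 × 325 / 420 = 3490.4 mm².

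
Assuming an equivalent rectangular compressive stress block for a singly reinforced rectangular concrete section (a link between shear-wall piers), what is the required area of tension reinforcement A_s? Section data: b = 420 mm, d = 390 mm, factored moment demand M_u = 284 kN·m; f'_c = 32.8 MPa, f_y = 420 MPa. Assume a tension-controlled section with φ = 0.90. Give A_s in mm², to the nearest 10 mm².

A_s ≈ 2140 mm²

M_n = M_u/φ = 284/0.90 = 315.556 kN·m.
With M_n = 0.85 f'_c a b (d − a/2), solve the quadratic for a:
a = d − √(d² − 2M_n/(0.85 f'_c b)) = 390 − √(390² − 2 × 315.556×10⁶/(0.85 × 32.8 × 420)) = 76.63 mm.
A_s = 0.85 f'_c a b / f_y = 0.85 × 32.8 × 76.63 × 420 / 420 = 2136.4 mm².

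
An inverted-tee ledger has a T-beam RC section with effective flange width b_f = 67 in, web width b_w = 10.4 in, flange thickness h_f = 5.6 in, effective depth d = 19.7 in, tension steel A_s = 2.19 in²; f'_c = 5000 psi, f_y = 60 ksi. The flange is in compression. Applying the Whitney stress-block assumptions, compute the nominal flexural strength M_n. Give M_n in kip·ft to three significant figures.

Tension: T = A_s f_y = 2.19 × 60 = 131.4 kips.
Try a within the flange: a = T/(0.85 f'_c b_f) = 131.4/(0.85 × 5 × 67) = 0.461 in.
Since a = 0.461 ≤ h_f = 5.6 in, the stress block lies entirely in the flange; analyse as a rectangular beam of width b_f.
M_n = T(d − a/2) = 131.4 × (19.7 − 0.2305) = 2558.3 kip·in.
M_n = 2558.3/12 = 213.19 kip·ft.

M_n ≈ 213 kip·ft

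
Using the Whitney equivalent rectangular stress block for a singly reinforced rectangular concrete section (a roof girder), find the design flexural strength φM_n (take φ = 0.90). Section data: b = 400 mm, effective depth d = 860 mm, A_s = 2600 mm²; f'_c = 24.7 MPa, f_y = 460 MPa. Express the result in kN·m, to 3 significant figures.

T = A_s f_y = 2600 × 460 = 1196000 N = 1196 kN.
From C = T: a = T/(0.85 f'_c b) = 1196000/(0.85 × 24.7 × 400) = 142.41 mm.
M_n = T(d − a/2) = 1196 kN × (860 − 71.205) mm = 943.40 kN·m.
φM_n = 0.90 × 943.40 = 849.06 kN·m.

φM_n ≈ 849 kN·m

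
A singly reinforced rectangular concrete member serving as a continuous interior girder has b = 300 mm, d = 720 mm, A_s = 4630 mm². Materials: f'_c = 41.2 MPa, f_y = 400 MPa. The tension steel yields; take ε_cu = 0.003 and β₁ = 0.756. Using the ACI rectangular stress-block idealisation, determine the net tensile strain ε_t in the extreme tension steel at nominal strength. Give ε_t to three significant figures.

a = A_s f_y/(0.85 f'_c b) = 176.28 mm.
β₁ = 0.756, so c = a/β₁ = 176.28/0.756 = 233.17 mm.
From the linear strain diagram with ε_cu = 0.003: ε_t = 0.003 (d − c)/c = 0.003 × (720 − 233.17)/233.17 = 0.00626.
Since ε_t ≥ 0.005, the section is tension-controlled.

ε_t ≈ 0.00626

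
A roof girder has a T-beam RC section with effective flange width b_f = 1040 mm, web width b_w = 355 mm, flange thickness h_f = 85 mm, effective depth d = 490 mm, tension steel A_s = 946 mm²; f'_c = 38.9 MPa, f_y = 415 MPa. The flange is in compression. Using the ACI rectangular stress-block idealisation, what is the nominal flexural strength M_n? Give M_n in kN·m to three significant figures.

Tension: T = A_s f_y = 946 × 415 = 392590 N.
Try a within the flange: a = T/(0.85 f'_c b_f) = 392590/(0.85 × 38.9 × 1040) = 11.42 mm.
Since a = 11.42 ≤ h_f = 85 mm, the stress block lies entirely in the flange; analyse as a rectangular beam of width b_f.
M_n = T(d − a/2) = 392590 × (490 − 5.71) = 190.13 × 10⁶ N·mm.
M_n = 190.13 kN·m.

M_n ≈ 190 kN·m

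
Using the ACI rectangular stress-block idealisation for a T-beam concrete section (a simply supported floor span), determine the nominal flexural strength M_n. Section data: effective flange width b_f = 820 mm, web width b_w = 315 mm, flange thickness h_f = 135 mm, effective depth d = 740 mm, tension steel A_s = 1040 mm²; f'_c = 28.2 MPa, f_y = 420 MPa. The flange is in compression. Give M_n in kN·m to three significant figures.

M_n ≈ 318 kN·m

Tension: T = A_s f_y = 1040 × 420 = 436800 N.
Try a within the flange: a = T/(0.85 f'_c b_f) = 436800/(0.85 × 28.2 × 820) = 22.22 mm.
Since a = 22.22 ≤ h_f = 135 mm, the stress block lies entirely in the flange; analyse as a rectangular beam of width b_f.
M_n = T(d − a/2) = 436800 × (740 − 11.11) = 318.38 × 10⁶ N·mm.
M_n = 318.38 kN·m.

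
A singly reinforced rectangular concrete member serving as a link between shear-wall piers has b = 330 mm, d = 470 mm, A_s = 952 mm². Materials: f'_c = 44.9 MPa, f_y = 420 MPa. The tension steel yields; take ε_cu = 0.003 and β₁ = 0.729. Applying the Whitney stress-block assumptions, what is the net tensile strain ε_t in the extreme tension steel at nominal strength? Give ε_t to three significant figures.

ε_t ≈ 0.0294

a = A_s f_y/(0.85 f'_c b) = 31.75 mm.
β₁ = 0.729, so c = a/β₁ = 31.75/0.729 = 43.55 mm.
From the linear strain diagram with ε_cu = 0.003: ε_t = 0.003 (d − c)/c = 0.003 × (470 − 43.55)/43.55 = 0.0294.
Since ε_t ≥ 0.005, the section is tension-controlled.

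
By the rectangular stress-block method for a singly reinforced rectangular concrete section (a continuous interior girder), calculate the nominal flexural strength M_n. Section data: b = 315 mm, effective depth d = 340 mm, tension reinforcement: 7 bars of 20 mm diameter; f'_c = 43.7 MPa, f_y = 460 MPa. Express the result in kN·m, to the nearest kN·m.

A_s = 7 × 314 = 2198 mm².
T = A_s f_y = 2198 × 460 = 1011080 N = 1011.08 kN.
From C = T: a = T/(0.85 f'_c b) = 1011080/(0.85 × 43.7 × 315) = 86.41 mm.
M_n = T(d − a/2) = 1011.08 kN × (340 − 43.205) mm = 300.08 kN·m.

M_n ≈ 300 kN·m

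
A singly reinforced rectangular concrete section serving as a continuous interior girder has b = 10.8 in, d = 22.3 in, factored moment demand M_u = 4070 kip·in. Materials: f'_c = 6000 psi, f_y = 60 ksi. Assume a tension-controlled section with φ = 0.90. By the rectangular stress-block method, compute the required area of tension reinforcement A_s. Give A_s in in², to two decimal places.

M_n = M_u/φ = 4070/0.90 = 4522.22 kip·in.
From M_n = 0.85 f'_c a b (d − a/2):
a = d − √(d² − 2M_n/(0.85 f'_c b)) = 22.3 − √(22.3² − 2 × 4522.22/(0.85 × 6 × 10.8)) = 4.049 in.
A_s = 0.85 f'_c a b / f_y = 0.85 × 6 × 4.049 × 10.8 / 60 = 3.717 in².

A_s ≈ 3.72 in²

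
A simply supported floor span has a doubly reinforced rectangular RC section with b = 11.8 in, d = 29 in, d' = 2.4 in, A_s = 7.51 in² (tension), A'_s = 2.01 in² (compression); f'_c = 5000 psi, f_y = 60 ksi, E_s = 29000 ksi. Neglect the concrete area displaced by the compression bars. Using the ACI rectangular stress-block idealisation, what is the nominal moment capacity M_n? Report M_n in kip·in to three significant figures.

M_n ≈ 11700 kip·in

Assume both steels yield.
a = (A_s − A'_s) f_y/(0.85 f'_c b) = (7.51 − 2.01) × 60/(0.85 × 5 × 11.8) = 6.580 in.
c = a/β₁ = 6.580/0.8 = 8.225 in; ε'_s = 0.003(c − d')/c = 0.0021 ≥ ε_y = 0.0021, so the compression steel yields.
M_n = (A_s − A'_s) f_y (d − a/2) + A'_s f_y (d − d') = 330 × (29 − 3.29) + 120.6 × (29 − 2.4) = 8484.3 + 3208.0 = 11692.3 kip·in.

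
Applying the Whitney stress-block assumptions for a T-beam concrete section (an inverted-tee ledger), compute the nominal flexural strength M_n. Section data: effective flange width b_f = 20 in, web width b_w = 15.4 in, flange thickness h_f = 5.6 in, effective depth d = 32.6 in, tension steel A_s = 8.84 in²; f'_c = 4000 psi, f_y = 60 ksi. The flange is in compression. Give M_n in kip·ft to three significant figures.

Tension: T = A_s f_y = 8.84 × 60 = 530.4 kips.
Try a within the flange: a = T/(0.85 f'_c b_f) = 530.4/(0.85 × 4 × 20) = 7.800 in.
a = 7.800 > h_f = 5.6 in: the block extends into the web. Split into flange-overhang and web parts.
C_f = 0.85 f'_c (b_f − b_w) h_f = 0.85 × 4 × (20 − 15.4) × 5.6 = 87.6 kips.
Remaining web compression depth: a_w = (T − C_f)/(0.85 f'_c b_w) = (530.4 − 87.6)/(0.85 × 4 × 15.4) = 8.457 in.
M_n = C_f(d − h_f/2) + (T − C_f)(d − a_w/2) = 87.6 × (32.6 − 2.8) + 442.8 × (32.6 − 4.2285) = 2610.5 + 12562.9 = 15173.4 kip·in.
M_n = 15173.4/12 = 1264.45 kip·ft.

M_n ≈ 1260 kip·ft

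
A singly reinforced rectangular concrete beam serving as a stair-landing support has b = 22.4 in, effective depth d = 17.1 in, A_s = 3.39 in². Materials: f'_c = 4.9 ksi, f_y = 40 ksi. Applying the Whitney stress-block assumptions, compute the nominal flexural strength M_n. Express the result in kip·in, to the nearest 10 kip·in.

T = A_s f_y = 3.39 × 40 = 135.6 kips.
a = T/(0.85 f'_c b) = 135.6/(0.85 × 4.9 × 22.4) = 1.453 in.
M_n = T(d − a/2) = 135.6 × (17.1 − 0.7265) = 2220.2 kip·in.

M_n ≈ 2220 kip·in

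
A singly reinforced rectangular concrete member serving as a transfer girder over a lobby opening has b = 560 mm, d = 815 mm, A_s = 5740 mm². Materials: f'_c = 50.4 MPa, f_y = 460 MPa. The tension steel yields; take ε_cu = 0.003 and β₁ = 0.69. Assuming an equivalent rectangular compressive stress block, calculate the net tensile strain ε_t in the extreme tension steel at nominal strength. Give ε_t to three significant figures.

a = A_s f_y/(0.85 f'_c b) = 110.06 mm.
β₁ = 0.69, so c = a/β₁ = 110.06/0.69 = 159.51 mm.
From the linear strain diagram with ε_cu = 0.003: ε_t = 0.003 (d − c)/c = 0.003 × (815 − 159.51)/159.51 = 0.0123.
Since ε_t ≥ 0.005, the section is tension-controlled.

ε_t ≈ 0.0123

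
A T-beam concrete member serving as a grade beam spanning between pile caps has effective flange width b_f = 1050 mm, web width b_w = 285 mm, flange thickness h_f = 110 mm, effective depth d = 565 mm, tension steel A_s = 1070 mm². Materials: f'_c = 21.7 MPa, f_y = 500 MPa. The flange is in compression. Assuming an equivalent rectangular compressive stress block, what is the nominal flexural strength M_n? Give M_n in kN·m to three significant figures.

Tension: T = A_s f_y = 1070 × 500 = 535000 N.
Try a within the flange: a = T/(0.85 f'_c b_f) = 535000/(0.85 × 21.7 × 1050) = 27.62 mm.
Since a = 27.62 ≤ h_f = 110 mm, the stress block lies entirely in the flange; analyse as a rectangular beam of width b_f.
M_n = T(d − a/2) = 535000 × (565 − 13.81) = 294.89 × 10⁶ N·mm.
M_n = 294.89 kN·m.

M_n ≈ 295 kN·m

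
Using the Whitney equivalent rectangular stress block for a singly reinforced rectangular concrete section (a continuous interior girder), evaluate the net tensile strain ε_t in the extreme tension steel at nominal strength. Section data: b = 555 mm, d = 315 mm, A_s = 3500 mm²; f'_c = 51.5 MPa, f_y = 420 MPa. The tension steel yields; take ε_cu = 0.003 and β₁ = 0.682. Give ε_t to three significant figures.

ε_t ≈ 0.00765

a = A_s f_y/(0.85 f'_c b) = 60.51 mm.
β₁ = 0.682, so c = a/β₁ = 60.51/0.682 = 88.72 mm.
From the linear strain diagram with ε_cu = 0.003: ε_t = 0.003 (d − c)/c = 0.003 × (315 − 88.72)/88.72 = 0.00765.
Since ε_t ≥ 0.005, the section is tension-controlled.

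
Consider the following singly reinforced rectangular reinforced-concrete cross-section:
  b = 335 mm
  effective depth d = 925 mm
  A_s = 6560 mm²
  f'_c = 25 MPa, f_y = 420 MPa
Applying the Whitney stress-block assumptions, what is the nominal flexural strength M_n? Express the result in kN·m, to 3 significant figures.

M_n ≈ 2020 kN·m

T = A_s f_y = 6560 × 420 = 2755200 N = 2755.2 kN.
From C = T: a = T/(0.85 f'_c b) = 2755200/(0.85 × 25 × 335) = 387.03 mm.
M_n = T(d − a/2) = 2755.2 kN × (925 − 193.515) mm = 2015.39 kN·m.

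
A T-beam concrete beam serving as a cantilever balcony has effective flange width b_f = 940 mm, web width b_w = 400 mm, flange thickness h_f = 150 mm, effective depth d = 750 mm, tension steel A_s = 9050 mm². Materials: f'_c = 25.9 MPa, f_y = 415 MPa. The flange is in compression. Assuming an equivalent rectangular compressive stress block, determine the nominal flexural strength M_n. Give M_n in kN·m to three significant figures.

Tension: T = A_s f_y = 9050 × 415 = 3755750 N.
Try a within the flange: a = T/(0.85 f'_c b_f) = 3755750/(0.85 × 25.9 × 940) = 181.49 mm.
a = 181.49 > h_f = 150 mm: the block extends into the web. Split into flange-overhang and web parts.
C_f = 0.85 f'_c (b_f − b_w) h_f = 0.85 × 25.9 × (940 − 400) × 150 = 1783215 N.
Remaining web compression depth: a_w = (T − C_f)/(0.85 f'_c b_w) = (3755750 − 1783215)/(0.85 × 25.9 × 400) = 224.00 mm.
M_n = C_f(d − h_f/2) + (T − C_f)(d − a_w/2) = 1783215 × (750 − 75) + 1972535 × (750 − 112) = 1203.67 + 1258.48 = 2462.15 × 10⁶ N·mm.
M_n = 2462.15 kN·m.

M_n ≈ 2460 kN·m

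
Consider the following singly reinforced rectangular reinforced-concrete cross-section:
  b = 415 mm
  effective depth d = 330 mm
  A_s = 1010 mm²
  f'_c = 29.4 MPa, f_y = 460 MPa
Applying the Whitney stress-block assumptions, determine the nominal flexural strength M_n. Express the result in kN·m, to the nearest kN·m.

M_n ≈ 143 kN·m

T = A_s f_y = 1010 × 460 = 464600 N = 464.6 kN.
From C = T: a = T/(0.85 f'_c b) = 464600/(0.85 × 29.4 × 415) = 44.80 mm.
M_n = T(d − a/2) = 464.6 kN × (330 − 22.4) mm = 142.91 kN·m.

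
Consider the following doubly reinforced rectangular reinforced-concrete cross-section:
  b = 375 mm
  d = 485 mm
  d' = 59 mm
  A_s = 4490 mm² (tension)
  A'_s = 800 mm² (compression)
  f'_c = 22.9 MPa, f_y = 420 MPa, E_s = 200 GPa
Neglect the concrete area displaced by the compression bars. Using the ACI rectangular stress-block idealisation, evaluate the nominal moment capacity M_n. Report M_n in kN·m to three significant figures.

M_n ≈ 730 kN·m

Assume both tension and compression steel yield.
Net tension couple steel: A_s − A'_s = 3690 mm².
a = (A_s − A'_s) f_y / (0.85 f'_c b) = 1549800/(0.85 × 22.9 × 375) = 212.32 mm.
c = a/β₁ = 212.32/0.85 = 249.79 mm; ε'_s = 0.003(c − d')/c = 0.0023 ≥ f_y/E_s = 0.0021, so compression steel does yield.
M_n = (A_s − A'_s) f_y (d − a/2) + A'_s f_y (d − d') = [1549800 × (485 − 106.16) + 336000 × (485 − 59)] × 10⁻⁶ = 587.13 + 143.14 = 730.27 kN·m.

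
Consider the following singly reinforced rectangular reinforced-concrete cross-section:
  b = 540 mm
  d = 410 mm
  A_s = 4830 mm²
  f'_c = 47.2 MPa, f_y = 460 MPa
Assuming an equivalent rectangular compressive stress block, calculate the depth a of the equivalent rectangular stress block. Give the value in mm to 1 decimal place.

a ≈ 102.6 mm

T = A_s f_y = 4830 × 460 = 2221800 N = 2221.8 kN.
Setting C = 0.85 f'_c a b equal to T: a = 2221800/(0.85 × 47.2 × 540) = 102.6 mm.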